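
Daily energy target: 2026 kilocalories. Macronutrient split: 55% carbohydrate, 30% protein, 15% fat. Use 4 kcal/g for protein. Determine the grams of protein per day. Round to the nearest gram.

Protein energy = 30% × 2026 = 607.8 kcal.
At 4 kcal/g: 607.8 ÷ 4 = 151.95 g.

152 g/day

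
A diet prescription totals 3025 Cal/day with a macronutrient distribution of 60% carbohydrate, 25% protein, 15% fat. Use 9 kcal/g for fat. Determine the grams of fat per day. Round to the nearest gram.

50 g/day

Fat energy = 15% × 3025 = 453.75 kcal.
At 9 kcal/g: 453.75 ÷ 9 = 50.4167 g.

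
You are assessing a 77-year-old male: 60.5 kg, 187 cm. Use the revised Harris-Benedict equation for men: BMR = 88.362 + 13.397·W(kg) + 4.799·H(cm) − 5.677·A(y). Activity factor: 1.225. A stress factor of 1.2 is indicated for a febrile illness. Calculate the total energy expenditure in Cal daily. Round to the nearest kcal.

Harris-Benedict: BMR = 88.362 + 13.397(60.5) + 4.799(187) − 5.677(77) = 1359.1645 kcal/day.
TEE = BMR × activity factor = 1359.1645 × 1.225 = 1664.9765 kcal/day.
Apply stress factor: 1664.9765 × 1.2 = 1997.9718 kcal/day.

1998 Cal daily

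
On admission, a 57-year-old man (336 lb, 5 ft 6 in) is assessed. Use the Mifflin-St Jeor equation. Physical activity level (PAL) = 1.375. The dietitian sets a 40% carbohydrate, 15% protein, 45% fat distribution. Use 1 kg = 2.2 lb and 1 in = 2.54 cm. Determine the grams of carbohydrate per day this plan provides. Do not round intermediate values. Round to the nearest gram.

316 g/day

Convert to metric: weight = 336 ÷ 2.2 = 152.7273 kg; height = (5×12 + 6) × 2.54 = 66 × 2.54 = 167.64 cm.
Mifflin-St Jeor (male): BMR = 10(152.7273) + 6.25(167.64) − 5(57) + 5 = 1527.2727 + 1047.75 − 285 + 5 = 2295.0227 kcal/day.
TEE = 2295.0227 × 1.375 = 3155.6563 kcal/day.
Carbohydrate energy = 40% × 3155.6563 = 1262.2625 kcal.
Carbohydrate = 1262.2625 ÷ 4 kcal/g = 315.5656 g.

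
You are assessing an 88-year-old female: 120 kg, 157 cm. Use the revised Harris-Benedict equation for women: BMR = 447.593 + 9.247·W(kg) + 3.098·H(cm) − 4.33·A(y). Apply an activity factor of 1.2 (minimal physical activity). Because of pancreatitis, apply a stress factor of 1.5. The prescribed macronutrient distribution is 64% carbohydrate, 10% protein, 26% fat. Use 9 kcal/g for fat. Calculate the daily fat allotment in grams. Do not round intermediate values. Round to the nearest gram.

86 g/day

Harris-Benedict: BMR = 447.593 + 9.247(120) + 3.098(157) − 4.33(88) = 1662.579 kcal/day.
TEE = 1662.579 × 1.2 = 1995.0948 kcal/day.
With stress factor 1.5: 1995.0948 × 1.5 = 2992.6422 kcal/day.
Fat energy = 26% × 2992.6422 = 778.087 kcal.
Fat = 778.087 ÷ 9 kcal/g = 86.4541 g.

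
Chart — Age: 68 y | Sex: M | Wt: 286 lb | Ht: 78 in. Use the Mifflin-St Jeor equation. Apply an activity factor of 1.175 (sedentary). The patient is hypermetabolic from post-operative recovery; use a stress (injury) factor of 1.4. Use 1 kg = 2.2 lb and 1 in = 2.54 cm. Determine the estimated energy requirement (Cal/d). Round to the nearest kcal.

3624 Cal/d

Convert to metric: weight = 286 ÷ 2.2 = 130 kg; height = 78 × 2.54 = 198.12 cm.
Mifflin-St Jeor (male): BMR = 10(130) + 6.25(198.12) − 5(68) + 5 = 1300 + 1238.25 − 340 + 5 = 2203.25 kcal/day.
TEE = BMR × activity factor = 2203.25 × 1.175 = 2588.8188 kcal/day.
Apply stress factor: 2588.8188 × 1.4 = 3624.3463 kcal/day.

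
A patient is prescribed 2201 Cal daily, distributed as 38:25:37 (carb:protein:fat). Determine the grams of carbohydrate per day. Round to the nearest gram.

209 g/day

Carbohydrate energy = 38% × 2201 = 836.38 kcal.
At 4 kcal/g: 836.38 ÷ 4 = 209.095 g.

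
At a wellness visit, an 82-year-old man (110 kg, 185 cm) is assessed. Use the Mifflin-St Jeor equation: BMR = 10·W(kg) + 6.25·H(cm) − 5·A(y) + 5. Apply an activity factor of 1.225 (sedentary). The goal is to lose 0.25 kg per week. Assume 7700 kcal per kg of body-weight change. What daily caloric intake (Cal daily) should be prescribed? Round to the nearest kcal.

Mifflin-St Jeor (male): BMR = 10(110) + 6.25(185) − 5(82) + 5 = 1100 + 1156.25 − 410 + 5 = 1851.25 kcal/day.
TEE = 1851.25 × 1.225 = 2267.7813 kcal/day.
Required daily deficit = 0.25 × 7700 ÷ 7 = 275 kcal/day.
Target intake = 2267.7813 − 275 = 1992.7813 kcal/day.

1993 Cal daily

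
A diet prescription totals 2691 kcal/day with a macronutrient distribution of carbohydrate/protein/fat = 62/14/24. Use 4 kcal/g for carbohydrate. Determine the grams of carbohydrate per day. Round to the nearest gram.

Carbohydrate energy = 62% × 2691 = 1668.42 kcal.
At 4 kcal/g: 1668.42 ÷ 4 = 417.105 g.

417 g/day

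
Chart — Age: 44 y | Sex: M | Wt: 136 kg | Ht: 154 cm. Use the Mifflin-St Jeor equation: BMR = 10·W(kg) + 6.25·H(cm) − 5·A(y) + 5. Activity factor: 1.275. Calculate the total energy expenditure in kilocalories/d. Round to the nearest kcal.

2687 kilocalories/d

Mifflin-St Jeor (male): BMR = 10(136) + 6.25(154) − 5(44) + 5 = 1360 + 962.5 − 220 + 5 = 2107.5 kcal/day.
TEE = BMR × activity factor = 2107.5 × 1.275 = 2687.0625 kcal/day.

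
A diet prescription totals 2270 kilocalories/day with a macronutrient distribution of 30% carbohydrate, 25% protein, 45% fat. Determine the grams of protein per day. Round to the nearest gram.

Protein energy = 25% × 2270 = 567.5 kcal.
At 4 kcal/g: 567.5 ÷ 4 = 141.875 g.

142 g/day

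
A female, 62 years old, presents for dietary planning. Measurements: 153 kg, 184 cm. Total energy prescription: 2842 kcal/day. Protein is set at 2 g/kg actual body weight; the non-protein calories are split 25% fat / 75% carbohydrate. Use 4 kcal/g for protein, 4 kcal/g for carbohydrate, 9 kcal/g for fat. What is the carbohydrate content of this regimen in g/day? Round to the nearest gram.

303 g/day

Protein = 2 × 153 = 306 g → 306 × 4 = 1224 kcal.
Non-protein calories = 2842 − 1224 = 1618 kcal.
Fat: 25% × 1618 = 404.5 kcal; carbohydrate: 1213.5 kcal.
Carbohydrate: 1213.5 kcal ÷ 4 kcal/g = 303.375 g.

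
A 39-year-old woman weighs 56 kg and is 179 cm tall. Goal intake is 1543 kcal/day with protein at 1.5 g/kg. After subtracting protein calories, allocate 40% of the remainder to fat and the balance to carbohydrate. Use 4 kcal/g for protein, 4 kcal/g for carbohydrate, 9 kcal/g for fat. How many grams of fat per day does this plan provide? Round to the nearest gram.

54 g/day

Protein = 1.5 × 56 = 84 g → 84 × 4 = 336 kcal.
Non-protein calories = 1543 − 336 = 1207 kcal.
Fat: 40% × 1207 = 482.8 kcal; carbohydrate: 724.2 kcal.
Fat: 482.8 kcal ÷ 9 kcal/g = 53.6444 g.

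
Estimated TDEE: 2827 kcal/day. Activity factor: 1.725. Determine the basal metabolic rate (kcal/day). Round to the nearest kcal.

1639 kcal/day

BMR = TEE ÷ activity factor = 2827 ÷ 1.725 = 1638.8406 kcal/day.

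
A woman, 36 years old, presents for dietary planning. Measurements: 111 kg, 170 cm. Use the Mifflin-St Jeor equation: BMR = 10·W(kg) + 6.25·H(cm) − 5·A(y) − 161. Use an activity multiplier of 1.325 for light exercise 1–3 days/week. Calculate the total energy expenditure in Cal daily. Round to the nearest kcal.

Mifflin-St Jeor (female): BMR = 10(111) + 6.25(170) − 5(36) − 161 = 1110 + 1062.5 − 180 − 161 = 1831.5 kcal/day.
TEE = BMR × activity factor = 1831.5 × 1.325 = 2426.7375 kcal/day.

2427 Cal daily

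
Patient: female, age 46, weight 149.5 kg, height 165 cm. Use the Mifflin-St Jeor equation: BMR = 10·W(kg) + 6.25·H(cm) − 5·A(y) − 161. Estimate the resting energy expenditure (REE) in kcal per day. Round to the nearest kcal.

2135 kcal per day

Mifflin-St Jeor (female): BMR = 10(149.5) + 6.25(165) − 5(46) − 161 = 1495 + 1031.25 − 230 − 161 = 2135.25 kcal/day.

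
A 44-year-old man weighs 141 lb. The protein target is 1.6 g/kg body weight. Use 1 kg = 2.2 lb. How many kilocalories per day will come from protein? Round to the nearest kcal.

410 kcal/day

Weight in kg = 141 ÷ 2.2 = 64.0909 kg.
Protein = 1.6 g/kg × 64.0909 kg = 102.5455 g/day.
Protein energy = 102.5455 g × 4 kcal/g = 410.1818 kcal/day.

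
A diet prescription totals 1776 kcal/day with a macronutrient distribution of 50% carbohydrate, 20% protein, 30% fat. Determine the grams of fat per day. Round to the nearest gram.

59 g/day

Fat energy = 30% × 1776 = 532.8 kcal.
At 9 kcal/g: 532.8 ÷ 9 = 59.2 g.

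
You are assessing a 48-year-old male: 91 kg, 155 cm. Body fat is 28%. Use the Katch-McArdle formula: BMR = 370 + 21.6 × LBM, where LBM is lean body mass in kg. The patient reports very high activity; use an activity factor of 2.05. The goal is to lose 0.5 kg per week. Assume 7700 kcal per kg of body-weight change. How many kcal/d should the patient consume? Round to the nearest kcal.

LBM = 91 × (1 − 0.28) = 65.52 kg. Katch-McArdle: BMR = 370 + 21.6 × 65.52 = 1785.232 kcal/day.
TEE = 1785.232 × 2.05 = 3659.7256 kcal/day.
Required daily deficit = 0.5 × 7700 ÷ 7 = 550 kcal/day.
Target intake = 3659.7256 − 550 = 3109.7256 kcal/day.

3110 kcal/d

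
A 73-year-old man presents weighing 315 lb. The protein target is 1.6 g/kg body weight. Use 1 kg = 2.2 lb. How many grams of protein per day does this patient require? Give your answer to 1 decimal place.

Weight in kg = 315 ÷ 2.2 = 143.1818 kg.
Protein = 1.6 g/kg × 143.1818 kg = 229.0909 g/day.

229.1 g/day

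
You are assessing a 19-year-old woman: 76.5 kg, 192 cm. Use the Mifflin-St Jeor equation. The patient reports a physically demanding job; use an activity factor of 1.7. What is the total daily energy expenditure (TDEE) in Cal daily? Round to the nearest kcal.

Mifflin-St Jeor (female): BMR = 10(76.5) + 6.25(192) − 5(19) − 161 = 765 + 1200 − 95 − 161 = 1709 kcal/day.
TEE = BMR × activity factor = 1709 × 1.7 = 2905.3 kcal/day.

2905 Cal daily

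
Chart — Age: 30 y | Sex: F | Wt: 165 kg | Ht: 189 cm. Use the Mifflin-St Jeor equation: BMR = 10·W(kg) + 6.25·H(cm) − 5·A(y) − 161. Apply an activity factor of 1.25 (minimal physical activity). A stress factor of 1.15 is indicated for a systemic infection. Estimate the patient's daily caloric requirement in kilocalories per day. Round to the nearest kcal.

3623 kilocalories per day

Mifflin-St Jeor (female): BMR = 10(165) + 6.25(189) − 5(30) − 161 = 1650 + 1181.25 − 150 − 161 = 2520.25 kcal/day.
TEE = BMR × activity factor = 2520.25 × 1.25 = 3150.3125 kcal/day.
Apply stress factor: 3150.3125 × 1.15 = 3622.8594 kcal/day.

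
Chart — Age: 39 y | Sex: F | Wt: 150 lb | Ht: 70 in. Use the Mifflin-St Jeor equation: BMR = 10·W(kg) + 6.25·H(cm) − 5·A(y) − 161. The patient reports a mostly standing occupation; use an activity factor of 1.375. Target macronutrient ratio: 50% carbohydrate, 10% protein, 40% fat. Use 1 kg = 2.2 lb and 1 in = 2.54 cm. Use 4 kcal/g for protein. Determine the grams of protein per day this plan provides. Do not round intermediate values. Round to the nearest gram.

Convert to metric: weight = 150 ÷ 2.2 = 68.1818 kg; height = 70 × 2.54 = 177.8 cm.
Mifflin-St Jeor (female): BMR = 10(68.1818) + 6.25(177.8) − 5(39) − 161 = 681.8182 + 1111.25 − 195 − 161 = 1437.0682 kcal/day.
TEE = 1437.0682 × 1.375 = 1975.9688 kcal/day.
Protein energy = 10% × 1975.9688 = 197.5969 kcal.
Protein = 197.5969 ÷ 4 kcal/g = 49.3992 g.

49 g/day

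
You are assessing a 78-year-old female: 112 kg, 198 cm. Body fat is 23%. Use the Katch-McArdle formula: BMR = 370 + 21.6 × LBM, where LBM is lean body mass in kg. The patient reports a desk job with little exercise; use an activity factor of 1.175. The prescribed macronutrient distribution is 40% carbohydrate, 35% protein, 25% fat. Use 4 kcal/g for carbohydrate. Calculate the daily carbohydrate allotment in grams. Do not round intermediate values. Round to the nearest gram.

LBM = 112 × (1 − 0.23) = 86.24 kg. Katch-McArdle: BMR = 370 + 21.6 × 86.24 = 2232.784 kcal/day.
TEE = 2232.784 × 1.175 = 2623.5212 kcal/day.
Carbohydrate energy = 40% × 2623.5212 = 1049.4085 kcal.
Carbohydrate = 1049.4085 ÷ 4 kcal/g = 262.3521 g.

262 g/day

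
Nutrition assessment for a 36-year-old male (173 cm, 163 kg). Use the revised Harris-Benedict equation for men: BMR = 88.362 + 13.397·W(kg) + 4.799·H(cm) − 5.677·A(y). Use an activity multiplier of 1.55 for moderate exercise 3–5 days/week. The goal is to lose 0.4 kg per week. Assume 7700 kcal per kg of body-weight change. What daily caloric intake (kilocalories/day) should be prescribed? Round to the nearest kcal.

4052 kilocalories/day

Harris-Benedict: BMR = 88.362 + 13.397(163) + 4.799(173) − 5.677(36) = 2897.928 kcal/day.
TEE = 2897.928 × 1.55 = 4491.7884 kcal/day.
Required daily deficit = 0.4 × 7700 ÷ 7 = 440 kcal/day.
Target intake = 4491.7884 − 440 = 4051.7884 kcal/day.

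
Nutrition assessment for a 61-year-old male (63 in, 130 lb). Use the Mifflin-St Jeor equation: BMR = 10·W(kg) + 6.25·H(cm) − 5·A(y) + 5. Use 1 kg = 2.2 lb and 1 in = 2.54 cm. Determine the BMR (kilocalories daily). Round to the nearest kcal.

Convert to metric: weight = 130 ÷ 2.2 = 59.0909 kg; height = 63 × 2.54 = 160.02 cm.
Mifflin-St Jeor (male): BMR = 10(59.0909) + 6.25(160.02) − 5(61) + 5 = 590.9091 + 1000.125 − 305 + 5 = 1291.0341 kcal/day.

1291 kilocalories daily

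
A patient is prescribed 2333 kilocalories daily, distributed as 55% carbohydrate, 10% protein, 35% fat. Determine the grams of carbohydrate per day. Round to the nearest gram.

Carbohydrate energy = 55% × 2333 = 1283.15 kcal.
At 4 kcal/g: 1283.15 ÷ 4 = 320.7875 g.

321 g/day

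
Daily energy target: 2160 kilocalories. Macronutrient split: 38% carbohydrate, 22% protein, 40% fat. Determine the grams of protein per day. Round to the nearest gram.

Protein energy = 22% × 2160 = 475.2 kcal.
At 4 kcal/g: 475.2 ÷ 4 = 118.8 g.

119 g/day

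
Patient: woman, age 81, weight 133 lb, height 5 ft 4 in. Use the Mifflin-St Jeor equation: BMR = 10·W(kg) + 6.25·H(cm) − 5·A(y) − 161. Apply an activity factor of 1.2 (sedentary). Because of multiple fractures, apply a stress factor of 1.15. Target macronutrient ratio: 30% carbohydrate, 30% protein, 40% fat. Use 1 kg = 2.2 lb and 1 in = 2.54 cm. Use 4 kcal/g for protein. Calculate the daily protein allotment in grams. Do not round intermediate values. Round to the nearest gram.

109 g/day

Convert to metric: weight = 133 ÷ 2.2 = 60.4545 kg; height = (5×12 + 4) × 2.54 = 64 × 2.54 = 162.56 cm.
Mifflin-St Jeor (female): BMR = 10(60.4545) + 6.25(162.56) − 5(81) − 161 = 604.5455 + 1016 − 405 − 161 = 1054.5455 kcal/day.
TEE = 1054.5455 × 1.2 = 1265.4545 kcal/day.
With stress factor 1.15: 1265.4545 × 1.15 = 1455.2727 kcal/day.
Protein energy = 30% × 1455.2727 = 436.5818 kcal.
Protein = 436.5818 ÷ 4 kcal/g = 109.1455 g.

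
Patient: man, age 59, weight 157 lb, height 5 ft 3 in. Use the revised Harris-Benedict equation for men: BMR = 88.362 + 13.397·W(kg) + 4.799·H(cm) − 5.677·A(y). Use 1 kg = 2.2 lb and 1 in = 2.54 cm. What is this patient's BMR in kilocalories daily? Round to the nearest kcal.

Convert to metric: weight = 157 ÷ 2.2 = 71.3636 kg; height = (5×12 + 3) × 2.54 = 63 × 2.54 = 160.02 cm.
Harris-Benedict: BMR = 88.362 + 13.397(71.3636) + 4.799(160.02) − 5.677(59) = 1477.4136 kcal/day.

1477 kilocalories daily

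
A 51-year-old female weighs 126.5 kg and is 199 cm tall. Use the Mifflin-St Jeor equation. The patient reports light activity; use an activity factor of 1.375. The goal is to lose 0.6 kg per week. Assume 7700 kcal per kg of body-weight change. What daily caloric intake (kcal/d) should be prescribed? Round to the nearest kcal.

2218 kcal/d

Mifflin-St Jeor (female): BMR = 10(126.5) + 6.25(199) − 5(51) − 161 = 1265 + 1243.75 − 255 − 161 = 2092.75 kcal/day.
TEE = 2092.75 × 1.375 = 2877.5313 kcal/day.
Required daily deficit = 0.6 × 7700 ÷ 7 = 660 kcal/day.
Target intake = 2877.5313 − 660 = 2217.5313 kcal/day.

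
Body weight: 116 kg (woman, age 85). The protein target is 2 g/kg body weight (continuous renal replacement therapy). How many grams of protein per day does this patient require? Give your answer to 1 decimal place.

232.0 g/day

Protein = 2 g/kg × 116 kg = 232 g/day.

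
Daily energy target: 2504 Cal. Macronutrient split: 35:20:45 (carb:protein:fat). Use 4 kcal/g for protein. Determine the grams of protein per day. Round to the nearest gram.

Protein energy = 20% × 2504 = 500.8 kcal.
At 4 kcal/g: 500.8 ÷ 4 = 125.2 g.

125 g/day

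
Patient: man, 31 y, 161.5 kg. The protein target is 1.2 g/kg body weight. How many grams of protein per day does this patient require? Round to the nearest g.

Protein = 1.2 g/kg × 161.5 kg = 193.8 g/day.

194 g/day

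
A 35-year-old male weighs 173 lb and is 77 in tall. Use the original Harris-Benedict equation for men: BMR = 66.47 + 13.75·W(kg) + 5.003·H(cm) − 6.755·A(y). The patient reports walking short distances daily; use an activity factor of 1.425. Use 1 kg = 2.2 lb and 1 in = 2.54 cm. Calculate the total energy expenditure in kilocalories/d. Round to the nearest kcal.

Convert to metric: weight = 173 ÷ 2.2 = 78.6364 kg; height = 77 × 2.54 = 195.58 cm.
Harris-Benedict: BMR = 66.47 + 13.75(78.6364) + 5.003(195.58) − 6.755(35) = 1889.7817 kcal/day.
TEE = BMR × activity factor = 1889.7817 × 1.425 = 2692.939 kcal/day.

2693 kilocalories/d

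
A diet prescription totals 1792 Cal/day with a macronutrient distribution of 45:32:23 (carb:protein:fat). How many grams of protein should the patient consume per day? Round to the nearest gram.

Protein energy = 32% × 1792 = 573.44 kcal.
At 4 kcal/g: 573.44 ÷ 4 = 143.36 g.

143 g/day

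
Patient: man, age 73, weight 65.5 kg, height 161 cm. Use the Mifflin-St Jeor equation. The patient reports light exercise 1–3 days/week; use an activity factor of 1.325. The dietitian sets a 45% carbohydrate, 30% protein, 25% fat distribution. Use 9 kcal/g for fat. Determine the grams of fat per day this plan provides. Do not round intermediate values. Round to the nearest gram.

48 g/day

Mifflin-St Jeor (male): BMR = 10(65.5) + 6.25(161) − 5(73) + 5 = 655 + 1006.25 − 365 + 5 = 1301.25 kcal/day.
TEE = 1301.25 × 1.325 = 1724.1563 kcal/day.
Fat energy = 25% × 1724.1563 = 431.0391 kcal.
Fat = 431.0391 ÷ 9 kcal/g = 47.8932 g.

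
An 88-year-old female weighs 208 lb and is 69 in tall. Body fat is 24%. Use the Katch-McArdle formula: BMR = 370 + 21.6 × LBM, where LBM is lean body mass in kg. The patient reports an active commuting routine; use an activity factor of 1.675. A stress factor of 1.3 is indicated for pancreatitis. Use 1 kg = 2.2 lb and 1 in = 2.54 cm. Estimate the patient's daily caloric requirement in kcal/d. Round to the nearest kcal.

4185 kcal/d

Convert to metric: weight = 208 ÷ 2.2 = 94.5455 kg; height = 69 × 2.54 = 175.26 cm.
LBM = 94.5455 × (1 − 0.24) = 71.8545 kg. Katch-McArdle: BMR = 370 + 21.6 × 71.8545 = 1922.0582 kcal/day.
TEE = BMR × activity factor = 1922.0582 × 1.675 = 3219.4475 kcal/day.
Apply stress factor: 3219.4475 × 1.3 = 4185.2817 kcal/day.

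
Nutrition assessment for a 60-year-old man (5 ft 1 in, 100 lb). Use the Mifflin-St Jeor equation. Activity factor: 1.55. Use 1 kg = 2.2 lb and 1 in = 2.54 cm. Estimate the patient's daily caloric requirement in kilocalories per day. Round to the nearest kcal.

Convert to metric: weight = 100 ÷ 2.2 = 45.4545 kg; height = (5×12 + 1) × 2.54 = 61 × 2.54 = 154.94 cm.
Mifflin-St Jeor (male): BMR = 10(45.4545) + 6.25(154.94) − 5(60) + 5 = 454.5455 + 968.375 − 300 + 5 = 1127.9205 kcal/day.
TEE = BMR × activity factor = 1127.9205 × 1.55 = 1748.2767 kcal/day.

1748 kilocalories per day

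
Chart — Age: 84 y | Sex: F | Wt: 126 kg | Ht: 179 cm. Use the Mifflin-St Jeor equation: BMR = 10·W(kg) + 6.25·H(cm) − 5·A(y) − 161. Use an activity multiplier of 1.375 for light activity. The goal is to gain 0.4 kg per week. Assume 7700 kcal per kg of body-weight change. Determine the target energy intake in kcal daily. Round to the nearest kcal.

Mifflin-St Jeor (female): BMR = 10(126) + 6.25(179) − 5(84) − 161 = 1260 + 1118.75 − 420 − 161 = 1797.75 kcal/day.
TEE = 1797.75 × 1.375 = 2471.9063 kcal/day.
Required daily surplus = 0.4 × 7700 ÷ 7 = 440 kcal/day.
Target intake = 2471.9063 + 440 = 2911.9063 kcal/day.

2912 kcal daily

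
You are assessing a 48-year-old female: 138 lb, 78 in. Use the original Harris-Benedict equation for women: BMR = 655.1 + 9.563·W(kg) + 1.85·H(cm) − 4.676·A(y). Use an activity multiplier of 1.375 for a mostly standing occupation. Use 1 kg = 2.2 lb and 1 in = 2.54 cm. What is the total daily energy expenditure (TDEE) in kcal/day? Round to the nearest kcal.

Convert to metric: weight = 138 ÷ 2.2 = 62.7273 kg; height = 78 × 2.54 = 198.12 cm.
Harris-Benedict: BMR = 655.1 + 9.563(62.7273) + 1.85(198.12) − 4.676(48) = 1397.0349 kcal/day.
TEE = BMR × activity factor = 1397.0349 × 1.375 = 1920.923 kcal/day.

1921 kcal/day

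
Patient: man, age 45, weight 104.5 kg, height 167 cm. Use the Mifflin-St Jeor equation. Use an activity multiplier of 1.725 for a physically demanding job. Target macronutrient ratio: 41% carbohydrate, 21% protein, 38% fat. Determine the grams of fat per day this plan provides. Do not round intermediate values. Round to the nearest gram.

136 g/day

Mifflin-St Jeor (male): BMR = 10(104.5) + 6.25(167) − 5(45) + 5 = 1045 + 1043.75 − 225 + 5 = 1868.75 kcal/day.
TEE = 1868.75 × 1.725 = 3223.5938 kcal/day.
Fat energy = 38% × 3223.5938 = 1224.9656 kcal.
Fat = 1224.9656 ÷ 9 kcal/g = 136.1073 g.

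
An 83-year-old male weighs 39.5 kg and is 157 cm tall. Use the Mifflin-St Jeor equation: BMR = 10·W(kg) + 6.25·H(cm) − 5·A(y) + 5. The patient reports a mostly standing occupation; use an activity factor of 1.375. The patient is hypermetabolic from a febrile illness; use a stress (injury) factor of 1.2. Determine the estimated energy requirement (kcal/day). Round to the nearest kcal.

1594 kcal/day

Mifflin-St Jeor (male): BMR = 10(39.5) + 6.25(157) − 5(83) + 5 = 395 + 981.25 − 415 + 5 = 966.25 kcal/day.
TEE = BMR × activity factor = 966.25 × 1.375 = 1328.5938 kcal/day.
Apply stress factor: 1328.5938 × 1.2 = 1594.3125 kcal/day.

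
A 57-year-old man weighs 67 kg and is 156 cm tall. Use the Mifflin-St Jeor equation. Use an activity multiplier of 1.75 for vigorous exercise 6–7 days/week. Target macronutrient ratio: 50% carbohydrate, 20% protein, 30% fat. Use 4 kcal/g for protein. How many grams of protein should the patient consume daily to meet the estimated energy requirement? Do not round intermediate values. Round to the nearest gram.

119 g/day

Mifflin-St Jeor (male): BMR = 10(67) + 6.25(156) − 5(57) + 5 = 670 + 975 − 285 + 5 = 1365 kcal/day.
TEE = 1365 × 1.75 = 2388.75 kcal/day.
Protein energy = 20% × 2388.75 = 477.75 kcal.
Protein = 477.75 ÷ 4 kcal/g = 119.4375 g.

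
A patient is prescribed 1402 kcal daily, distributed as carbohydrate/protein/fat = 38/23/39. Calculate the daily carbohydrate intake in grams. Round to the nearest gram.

Carbohydrate energy = 38% × 1402 = 532.76 kcal.
At 4 kcal/g: 532.76 ÷ 4 = 133.19 g.

133 g/day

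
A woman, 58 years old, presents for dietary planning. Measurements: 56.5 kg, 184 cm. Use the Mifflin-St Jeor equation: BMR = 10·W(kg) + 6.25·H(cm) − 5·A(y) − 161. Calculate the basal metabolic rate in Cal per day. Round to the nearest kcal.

Mifflin-St Jeor (female): BMR = 10(56.5) + 6.25(184) − 5(58) − 161 = 565 + 1150 − 290 − 161 = 1264 kcal/day.

1264 Cal per day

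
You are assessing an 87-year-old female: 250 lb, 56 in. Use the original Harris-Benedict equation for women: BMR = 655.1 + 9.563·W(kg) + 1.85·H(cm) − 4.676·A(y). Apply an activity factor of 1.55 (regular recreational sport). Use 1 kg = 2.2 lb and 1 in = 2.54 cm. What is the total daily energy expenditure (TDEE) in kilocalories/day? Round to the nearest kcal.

2477 kilocalories/day

Convert to metric: weight = 250 ÷ 2.2 = 113.6364 kg; height = 56 × 2.54 = 142.24 cm.
Harris-Benedict: BMR = 655.1 + 9.563(113.6364) + 1.85(142.24) − 4.676(87) = 1598.1365 kcal/day.
TEE = BMR × activity factor = 1598.1365 × 1.55 = 2477.1116 kcal/day.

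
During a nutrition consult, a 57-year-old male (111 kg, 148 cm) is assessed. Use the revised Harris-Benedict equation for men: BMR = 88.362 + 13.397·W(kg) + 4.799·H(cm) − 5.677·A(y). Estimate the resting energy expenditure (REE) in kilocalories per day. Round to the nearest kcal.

Harris-Benedict: BMR = 88.362 + 13.397(111) + 4.799(148) − 5.677(57) = 1962.092 kcal/day.

1962 kilocalories per day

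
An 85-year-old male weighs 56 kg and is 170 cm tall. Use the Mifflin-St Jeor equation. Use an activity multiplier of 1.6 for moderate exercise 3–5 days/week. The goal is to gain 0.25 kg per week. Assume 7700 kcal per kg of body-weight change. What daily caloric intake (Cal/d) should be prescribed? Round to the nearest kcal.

Mifflin-St Jeor (male): BMR = 10(56) + 6.25(170) − 5(85) + 5 = 560 + 1062.5 − 425 + 5 = 1202.5 kcal/day.
TEE = 1202.5 × 1.6 = 1924 kcal/day.
Required daily surplus = 0.25 × 7700 ÷ 7 = 275 kcal/day.
Target intake = 1924 + 275 = 2199 kcal/day.

2199 Cal/d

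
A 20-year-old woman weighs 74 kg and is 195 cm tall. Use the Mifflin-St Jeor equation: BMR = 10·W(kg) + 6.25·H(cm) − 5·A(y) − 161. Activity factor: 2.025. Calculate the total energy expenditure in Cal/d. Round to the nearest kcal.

3438 Cal/d

Mifflin-St Jeor (female): BMR = 10(74) + 6.25(195) − 5(20) − 161 = 740 + 1218.75 − 100 − 161 = 1697.75 kcal/day.
TEE = BMR × activity factor = 1697.75 × 2.025 = 3437.9438 kcal/day.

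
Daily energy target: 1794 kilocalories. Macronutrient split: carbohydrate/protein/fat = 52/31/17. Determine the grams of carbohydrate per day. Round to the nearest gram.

Carbohydrate energy = 52% × 1794 = 932.88 kcal.
At 4 kcal/g: 932.88 ÷ 4 = 233.22 g.

233 g/day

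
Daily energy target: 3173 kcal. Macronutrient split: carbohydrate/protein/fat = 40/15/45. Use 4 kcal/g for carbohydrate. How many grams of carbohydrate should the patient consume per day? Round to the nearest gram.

317 g/day

Carbohydrate energy = 40% × 3173 = 1269.2 kcal.
At 4 kcal/g: 1269.2 ÷ 4 = 317.3 g.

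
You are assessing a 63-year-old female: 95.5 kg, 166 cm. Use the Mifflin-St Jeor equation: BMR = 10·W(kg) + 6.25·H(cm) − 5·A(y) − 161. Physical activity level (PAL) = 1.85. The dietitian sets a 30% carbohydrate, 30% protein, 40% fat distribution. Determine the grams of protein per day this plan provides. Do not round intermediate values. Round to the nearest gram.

Mifflin-St Jeor (female): BMR = 10(95.5) + 6.25(166) − 5(63) − 161 = 955 + 1037.5 − 315 − 161 = 1516.5 kcal/day.
TEE = 1516.5 × 1.85 = 2805.525 kcal/day.
Protein energy = 30% × 2805.525 = 841.6575 kcal.
Protein = 841.6575 ÷ 4 kcal/g = 210.4144 g.

210 g/day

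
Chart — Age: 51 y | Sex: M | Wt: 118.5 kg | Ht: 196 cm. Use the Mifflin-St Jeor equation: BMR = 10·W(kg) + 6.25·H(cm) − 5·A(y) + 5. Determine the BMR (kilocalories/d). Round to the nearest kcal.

Mifflin-St Jeor (male): BMR = 10(118.5) + 6.25(196) − 5(51) + 5 = 1185 + 1225 − 255 + 5 = 2160 kcal/day.

2160 kilocalories/d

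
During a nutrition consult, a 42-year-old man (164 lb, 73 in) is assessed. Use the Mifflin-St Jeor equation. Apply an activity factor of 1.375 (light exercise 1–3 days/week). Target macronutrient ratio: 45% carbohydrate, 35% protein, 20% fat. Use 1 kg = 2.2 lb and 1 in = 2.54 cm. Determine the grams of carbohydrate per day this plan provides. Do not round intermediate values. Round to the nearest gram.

Convert to metric: weight = 164 ÷ 2.2 = 74.5455 kg; height = 73 × 2.54 = 185.42 cm.
Mifflin-St Jeor (male): BMR = 10(74.5455) + 6.25(185.42) − 5(42) + 5 = 745.4545 + 1158.875 − 210 + 5 = 1699.3295 kcal/day.
TEE = 1699.3295 × 1.375 = 2336.5781 kcal/day.
Carbohydrate energy = 45% × 2336.5781 = 1051.4602 kcal.
Carbohydrate = 1051.4602 ÷ 4 kcal/g = 262.865 g.

263 g/day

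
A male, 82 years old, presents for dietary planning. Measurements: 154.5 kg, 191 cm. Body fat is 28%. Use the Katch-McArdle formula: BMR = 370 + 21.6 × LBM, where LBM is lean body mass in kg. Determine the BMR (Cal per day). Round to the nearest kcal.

LBM = 154.5 × (1 − 0.28) = 111.24 kg. Katch-McArdle: BMR = 370 + 21.6 × 111.24 = 2772.784 kcal/day.

2773 Cal per day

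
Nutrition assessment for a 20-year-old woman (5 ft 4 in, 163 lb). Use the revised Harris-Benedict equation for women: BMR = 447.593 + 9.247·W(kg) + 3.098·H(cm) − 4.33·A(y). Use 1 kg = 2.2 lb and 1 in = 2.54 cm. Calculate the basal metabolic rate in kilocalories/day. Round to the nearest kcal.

1550 kilocalories/day

Convert to metric: weight = 163 ÷ 2.2 = 74.0909 kg; height = (5×12 + 4) × 2.54 = 64 × 2.54 = 162.56 cm.
Harris-Benedict: BMR = 447.593 + 9.247(74.0909) + 3.098(162.56) − 4.33(20) = 1549.7225 kcal/day.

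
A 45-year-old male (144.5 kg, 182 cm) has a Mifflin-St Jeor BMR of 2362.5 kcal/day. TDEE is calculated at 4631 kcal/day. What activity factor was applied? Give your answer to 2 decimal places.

1.96

Activity factor = TEE ÷ BMR = 4631 ÷ 2362.5 = 1.96.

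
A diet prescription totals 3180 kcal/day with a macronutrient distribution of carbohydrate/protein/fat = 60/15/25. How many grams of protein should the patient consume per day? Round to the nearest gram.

Protein energy = 15% × 3180 = 477 kcal.
At 4 kcal/g: 477 ÷ 4 = 119.25 g.

119 g/day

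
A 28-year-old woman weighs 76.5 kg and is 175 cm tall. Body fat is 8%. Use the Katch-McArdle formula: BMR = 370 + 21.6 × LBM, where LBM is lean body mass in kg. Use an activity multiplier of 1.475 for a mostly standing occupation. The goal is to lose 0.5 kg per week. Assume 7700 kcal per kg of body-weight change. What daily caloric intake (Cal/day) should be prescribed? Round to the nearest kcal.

2238 Cal/day

LBM = 76.5 × (1 − 0.08) = 70.38 kg. Katch-McArdle: BMR = 370 + 21.6 × 70.38 = 1890.208 kcal/day.
TEE = 1890.208 × 1.475 = 2788.0568 kcal/day.
Required daily deficit = 0.5 × 7700 ÷ 7 = 550 kcal/day.
Target intake = 2788.0568 − 550 = 2238.0568 kcal/day.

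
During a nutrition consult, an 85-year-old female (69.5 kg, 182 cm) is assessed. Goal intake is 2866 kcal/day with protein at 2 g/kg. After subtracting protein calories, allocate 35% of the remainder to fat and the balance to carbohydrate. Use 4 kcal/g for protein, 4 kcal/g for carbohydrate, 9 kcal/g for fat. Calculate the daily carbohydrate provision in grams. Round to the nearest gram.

Protein = 2 × 69.5 = 139 g → 139 × 4 = 556 kcal.
Non-protein calories = 2866 − 556 = 2310 kcal.
Fat: 35% × 2310 = 808.5 kcal; carbohydrate: 1501.5 kcal.
Carbohydrate: 1501.5 kcal ÷ 4 kcal/g = 375.375 g.

375 g/day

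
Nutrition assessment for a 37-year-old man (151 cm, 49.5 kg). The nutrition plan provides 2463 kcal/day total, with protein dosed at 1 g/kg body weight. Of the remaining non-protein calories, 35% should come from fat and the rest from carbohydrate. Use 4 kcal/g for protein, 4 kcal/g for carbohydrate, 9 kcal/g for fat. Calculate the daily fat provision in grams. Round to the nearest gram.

88 g/day

Protein = 1 × 49.5 = 49.5 g → 49.5 × 4 = 198 kcal.
Non-protein calories = 2463 − 198 = 2265 kcal.
Fat: 35% × 2265 = 792.75 kcal; carbohydrate: 1472.25 kcal.
Fat: 792.75 kcal ÷ 9 kcal/g = 88.0833 g.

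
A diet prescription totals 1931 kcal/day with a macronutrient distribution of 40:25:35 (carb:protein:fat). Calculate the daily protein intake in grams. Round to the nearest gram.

121 g/day

Protein energy = 25% × 1931 = 482.75 kcal.
At 4 kcal/g: 482.75 ÷ 4 = 120.6875 g.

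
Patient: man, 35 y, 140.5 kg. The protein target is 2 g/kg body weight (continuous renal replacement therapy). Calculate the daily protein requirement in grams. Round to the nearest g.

Protein = 2 g/kg × 140.5 kg = 281 g/day.

281 g/day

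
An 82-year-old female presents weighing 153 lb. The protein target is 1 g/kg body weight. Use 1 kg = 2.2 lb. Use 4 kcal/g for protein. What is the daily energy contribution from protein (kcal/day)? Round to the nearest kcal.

278 kcal/day

Weight in kg = 153 ÷ 2.2 = 69.5455 kg.
Protein = 1 g/kg × 69.5455 kg = 69.5455 g/day.
Protein energy = 69.5455 g × 4 kcal/g = 278.1818 kcal/day.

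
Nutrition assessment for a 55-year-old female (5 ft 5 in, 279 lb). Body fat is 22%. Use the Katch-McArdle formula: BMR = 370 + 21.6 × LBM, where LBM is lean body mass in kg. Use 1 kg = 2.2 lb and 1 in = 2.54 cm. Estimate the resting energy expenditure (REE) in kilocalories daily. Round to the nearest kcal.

2507 kilocalories daily

Convert to metric: weight = 279 ÷ 2.2 = 126.8182 kg; height = (5×12 + 5) × 2.54 = 65 × 2.54 = 165.1 cm.
LBM = 126.8182 × (1 − 0.22) = 98.9182 kg. Katch-McArdle: BMR = 370 + 21.6 × 98.9182 = 2506.6327 kcal/day.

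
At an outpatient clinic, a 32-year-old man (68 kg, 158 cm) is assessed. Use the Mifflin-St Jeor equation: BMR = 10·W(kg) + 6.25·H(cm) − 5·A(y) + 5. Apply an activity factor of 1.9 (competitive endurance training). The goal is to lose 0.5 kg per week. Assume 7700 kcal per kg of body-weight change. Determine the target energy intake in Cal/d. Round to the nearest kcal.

Mifflin-St Jeor (male): BMR = 10(68) + 6.25(158) − 5(32) + 5 = 680 + 987.5 − 160 + 5 = 1512.5 kcal/day.
TEE = 1512.5 × 1.9 = 2873.75 kcal/day.
Required daily deficit = 0.5 × 7700 ÷ 7 = 550 kcal/day.
Target intake = 2873.75 − 550 = 2323.75 kcal/day.

2324 Cal/d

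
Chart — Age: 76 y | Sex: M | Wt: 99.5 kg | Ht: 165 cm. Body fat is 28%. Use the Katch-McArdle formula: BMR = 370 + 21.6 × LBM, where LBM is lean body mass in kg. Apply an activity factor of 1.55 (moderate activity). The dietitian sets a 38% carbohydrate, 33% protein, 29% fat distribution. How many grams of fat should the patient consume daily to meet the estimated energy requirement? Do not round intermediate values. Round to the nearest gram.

96 g/day

LBM = 99.5 × (1 − 0.28) = 71.64 kg. Katch-McArdle: BMR = 370 + 21.6 × 71.64 = 1917.424 kcal/day.
TEE = 1917.424 × 1.55 = 2972.0072 kcal/day.
Fat energy = 29% × 2972.0072 = 861.8821 kcal.
Fat = 861.8821 ÷ 9 kcal/g = 95.7647 g.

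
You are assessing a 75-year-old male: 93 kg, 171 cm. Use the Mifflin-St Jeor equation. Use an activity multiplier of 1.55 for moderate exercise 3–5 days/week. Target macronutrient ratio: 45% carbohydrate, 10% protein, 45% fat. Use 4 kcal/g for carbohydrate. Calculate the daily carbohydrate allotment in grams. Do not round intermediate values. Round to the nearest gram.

284 g/day

Mifflin-St Jeor (male): BMR = 10(93) + 6.25(171) − 5(75) + 5 = 930 + 1068.75 − 375 + 5 = 1628.75 kcal/day.
TEE = 1628.75 × 1.55 = 2524.5625 kcal/day.
Carbohydrate energy = 45% × 2524.5625 = 1136.0531 kcal.
Carbohydrate = 1136.0531 ÷ 4 kcal/g = 284.0133 g.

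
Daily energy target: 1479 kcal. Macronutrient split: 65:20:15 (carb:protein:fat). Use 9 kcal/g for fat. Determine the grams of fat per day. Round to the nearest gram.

Fat energy = 15% × 1479 = 221.85 kcal.
At 9 kcal/g: 221.85 ÷ 9 = 24.65 g.

25 g/day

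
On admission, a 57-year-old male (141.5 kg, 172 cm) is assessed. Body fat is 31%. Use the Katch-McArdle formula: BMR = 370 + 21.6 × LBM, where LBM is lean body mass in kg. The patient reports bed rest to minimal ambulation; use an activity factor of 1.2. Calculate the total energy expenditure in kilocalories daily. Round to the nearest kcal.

LBM = 141.5 × (1 − 0.31) = 97.635 kg. Katch-McArdle: BMR = 370 + 21.6 × 97.635 = 2478.916 kcal/day.
TEE = BMR × activity factor = 2478.916 × 1.2 = 2974.6992 kcal/day.

2975 kilocalories daily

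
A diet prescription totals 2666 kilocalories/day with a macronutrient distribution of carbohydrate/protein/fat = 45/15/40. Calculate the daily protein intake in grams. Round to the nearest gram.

100 g/day

Protein energy = 15% × 2666 = 399.9 kcal.
At 4 kcal/g: 399.9 ÷ 4 = 99.975 g.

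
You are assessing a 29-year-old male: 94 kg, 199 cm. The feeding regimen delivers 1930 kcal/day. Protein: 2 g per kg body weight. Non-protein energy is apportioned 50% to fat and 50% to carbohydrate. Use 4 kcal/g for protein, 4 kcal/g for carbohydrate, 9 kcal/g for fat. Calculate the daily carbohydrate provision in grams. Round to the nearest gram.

147 g/day

Protein = 2 × 94 = 188 g → 188 × 4 = 752 kcal.
Non-protein calories = 1930 − 752 = 1178 kcal.
Fat: 50% × 1178 = 589 kcal; carbohydrate: 589 kcal.
Carbohydrate: 589 kcal ÷ 4 kcal/g = 147.25 g.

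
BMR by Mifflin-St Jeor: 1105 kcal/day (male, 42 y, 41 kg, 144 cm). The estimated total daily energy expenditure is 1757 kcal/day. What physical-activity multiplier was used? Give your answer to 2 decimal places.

Activity factor = TEE ÷ BMR = 1757 ÷ 1105 = 1.59.

1.59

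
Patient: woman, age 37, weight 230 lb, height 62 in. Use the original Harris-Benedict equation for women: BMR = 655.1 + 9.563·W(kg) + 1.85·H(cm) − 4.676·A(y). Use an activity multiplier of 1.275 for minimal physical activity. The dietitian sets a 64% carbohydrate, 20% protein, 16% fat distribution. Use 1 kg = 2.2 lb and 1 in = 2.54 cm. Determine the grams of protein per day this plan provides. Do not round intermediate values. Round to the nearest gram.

Convert to metric: weight = 230 ÷ 2.2 = 104.5455 kg; height = 62 × 2.54 = 157.48 cm.
Harris-Benedict: BMR = 655.1 + 9.563(104.5455) + 1.85(157.48) − 4.676(37) = 1773.1942 kcal/day.
TEE = 1773.1942 × 1.275 = 2260.8226 kcal/day.
Protein energy = 20% × 2260.8226 = 452.1645 kcal.
Protein = 452.1645 ÷ 4 kcal/g = 113.0411 g.

113 g/day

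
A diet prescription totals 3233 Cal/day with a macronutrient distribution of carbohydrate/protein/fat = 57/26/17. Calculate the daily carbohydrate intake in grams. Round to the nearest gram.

461 g/day

Carbohydrate energy = 57% × 3233 = 1842.81 kcal.
At 4 kcal/g: 1842.81 ÷ 4 = 460.7025 g.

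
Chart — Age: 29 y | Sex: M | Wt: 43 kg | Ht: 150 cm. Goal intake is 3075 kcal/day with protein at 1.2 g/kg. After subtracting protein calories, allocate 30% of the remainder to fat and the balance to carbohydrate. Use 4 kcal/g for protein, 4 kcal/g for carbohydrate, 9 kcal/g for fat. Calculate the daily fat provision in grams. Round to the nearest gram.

Protein = 1.2 × 43 = 51.6 g → 51.6 × 4 = 206.4 kcal.
Non-protein calories = 3075 − 206.4 = 2868.6 kcal.
Fat: 30% × 2868.6 = 860.58 kcal; carbohydrate: 2008.02 kcal.
Fat: 860.58 kcal ÷ 9 kcal/g = 95.62 g.

96 g/day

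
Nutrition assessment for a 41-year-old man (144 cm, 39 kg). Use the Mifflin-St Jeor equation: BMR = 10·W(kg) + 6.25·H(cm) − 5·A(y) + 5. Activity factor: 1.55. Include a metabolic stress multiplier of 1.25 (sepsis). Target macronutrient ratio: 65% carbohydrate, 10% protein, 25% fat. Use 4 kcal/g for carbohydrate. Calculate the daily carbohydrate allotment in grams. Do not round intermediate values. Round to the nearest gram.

Mifflin-St Jeor (male): BMR = 10(39) + 6.25(144) − 5(41) + 5 = 390 + 900 − 205 + 5 = 1090 kcal/day.
TEE = 1090 × 1.55 = 1689.5 kcal/day.
With stress factor 1.25: 1689.5 × 1.25 = 2111.875 kcal/day.
Carbohydrate energy = 65% × 2111.875 = 1372.7188 kcal.
Carbohydrate = 1372.7188 ÷ 4 kcal/g = 343.1797 g.

343 g/day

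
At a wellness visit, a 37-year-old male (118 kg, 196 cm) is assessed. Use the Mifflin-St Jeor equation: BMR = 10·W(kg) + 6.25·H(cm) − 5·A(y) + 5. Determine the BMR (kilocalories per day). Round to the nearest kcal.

2225 kilocalories per day

Mifflin-St Jeor (male): BMR = 10(118) + 6.25(196) − 5(37) + 5 = 1180 + 1225 − 185 + 5 = 2225 kcal/day.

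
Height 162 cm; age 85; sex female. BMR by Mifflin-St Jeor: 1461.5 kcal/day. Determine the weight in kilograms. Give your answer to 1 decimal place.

1461.5 = 10·W + 6.25(162) − 5(85) − 161
10·W = 1461.5 − 426.5 = 1035, so W = 103.5 kg.

103.5 kg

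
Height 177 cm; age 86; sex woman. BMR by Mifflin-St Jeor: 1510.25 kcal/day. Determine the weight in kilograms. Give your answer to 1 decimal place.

99.5 kg

1510.25 = 10·W + 6.25(177) − 5(86) − 161
10·W = 1510.25 − 515.25 = 995, so W = 99.5 kg.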